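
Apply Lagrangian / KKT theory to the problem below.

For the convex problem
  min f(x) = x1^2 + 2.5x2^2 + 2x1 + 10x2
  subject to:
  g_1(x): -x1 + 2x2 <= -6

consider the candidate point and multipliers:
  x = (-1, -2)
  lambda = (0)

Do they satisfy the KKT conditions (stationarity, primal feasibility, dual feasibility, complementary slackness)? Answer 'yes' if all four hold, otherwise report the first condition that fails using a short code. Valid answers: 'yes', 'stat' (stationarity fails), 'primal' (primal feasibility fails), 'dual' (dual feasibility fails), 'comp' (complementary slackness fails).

Gradient of f: grad f(x) = Q x + c = (0, 0)
Constraint values g_i(x) = a_i^T x - b_i:
  g_1((-1, -2)) = 3
Stationarity residual: grad f(x) + sum_i lambda_i a_i = (0, 0)
  -> stationarity OK
Primal feasibility (all g_i <= 0): FAILS
Dual feasibility (all lambda_i >= 0): OK
Complementary slackness (lambda_i * g_i(x) = 0 for all i): OK

Verdict: the first failing condition is primal_feasibility -> primal.

primal


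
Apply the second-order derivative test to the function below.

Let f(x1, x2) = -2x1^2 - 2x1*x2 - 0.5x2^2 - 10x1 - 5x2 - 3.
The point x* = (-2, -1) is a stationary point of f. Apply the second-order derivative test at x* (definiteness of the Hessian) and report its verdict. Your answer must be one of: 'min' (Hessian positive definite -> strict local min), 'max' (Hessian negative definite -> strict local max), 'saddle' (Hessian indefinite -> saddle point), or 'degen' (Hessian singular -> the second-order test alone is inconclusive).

Compute the Hessian H = grad^2 f:
  H = [[-4, -2], [-2, -1]]
Verify stationarity: grad f(x*) = H x* + g = (0, 0).
Eigenvalues of H: -5, 0.
H has a zero eigenvalue (singular; negative semidefinite but not definite), so H is neither positive definite, negative definite, nor indefinite. The second-order test alone is inconclusive -> degen.
(Indeed, f is constant along the null direction of H through x*, so x* is not a strict local extremum.)

degen


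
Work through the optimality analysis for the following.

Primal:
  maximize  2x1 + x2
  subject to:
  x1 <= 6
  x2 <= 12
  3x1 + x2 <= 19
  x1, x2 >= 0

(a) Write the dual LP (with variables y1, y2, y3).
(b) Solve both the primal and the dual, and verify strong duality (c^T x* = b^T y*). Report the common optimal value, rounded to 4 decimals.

The standard primal-dual pair for 'max c^T x s.t. A x <= b, x >= 0' is:
  Dual:  min b^T y  s.t.  A^T y >= c,  y >= 0.

So the dual LP is:
  minimize  6y1 + 12y2 + 19y3
  subject to:
    y1 + 3y3 >= 2
    y2 + y3 >= 1
    y1, y2, y3 >= 0

Solving the primal: x* = (2.3333, 12).
  primal value c^T x* = 16.6667.
Solving the dual: y* = (0, 0.3333, 0.6667).
  dual value b^T y* = 16.6667.
Strong duality: c^T x* = b^T y*. Confirmed.

16.6667


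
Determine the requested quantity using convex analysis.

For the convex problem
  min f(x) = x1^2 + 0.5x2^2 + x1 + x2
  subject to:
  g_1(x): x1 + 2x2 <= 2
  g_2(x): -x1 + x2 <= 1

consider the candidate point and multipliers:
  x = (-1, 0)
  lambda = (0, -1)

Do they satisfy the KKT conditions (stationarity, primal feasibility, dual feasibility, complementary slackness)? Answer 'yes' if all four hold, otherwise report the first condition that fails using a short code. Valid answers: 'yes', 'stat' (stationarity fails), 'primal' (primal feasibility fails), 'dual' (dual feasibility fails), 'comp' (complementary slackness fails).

Gradient of f: grad f(x) = Q x + c = (-1, 1)
Constraint values g_i(x) = a_i^T x - b_i:
  g_1((-1, 0)) = -3
  g_2((-1, 0)) = 0
Stationarity residual: grad f(x) + sum_i lambda_i a_i = (0, 0)
  -> stationarity OK
Primal feasibility (all g_i <= 0): OK
Dual feasibility (all lambda_i >= 0): FAILS
Complementary slackness (lambda_i * g_i(x) = 0 for all i): OK

Verdict: the first failing condition is dual_feasibility -> dual.

dual


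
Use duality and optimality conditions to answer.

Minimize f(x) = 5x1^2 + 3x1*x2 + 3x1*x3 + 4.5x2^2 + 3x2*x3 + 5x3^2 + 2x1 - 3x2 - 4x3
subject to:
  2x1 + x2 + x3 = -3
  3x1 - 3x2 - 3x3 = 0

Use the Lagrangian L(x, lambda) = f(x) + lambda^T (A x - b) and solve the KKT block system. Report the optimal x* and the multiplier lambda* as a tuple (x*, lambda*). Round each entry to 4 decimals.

Form the Lagrangian:
  L(x, lambda) = (1/2) x^T Q x + c^T x + lambda^T (A x - b)
Stationarity (grad_x L = 0): Q x + c + A^T lambda = 0.
Primal feasibility: A x = b.

This gives the KKT block system:
  [ Q   A^T ] [ x     ]   [-c ]
  [ A    0  ] [ lambda ] = [ b ]

Solving the linear system:
  x*      = (-1, -0.6154, -0.3846)
  lambda* = (7.8974, -1.5983)
  f(x*)   = 12.5385

x* = (-1, -0.6154, -0.3846), lambda* = (7.8974, -1.5983)


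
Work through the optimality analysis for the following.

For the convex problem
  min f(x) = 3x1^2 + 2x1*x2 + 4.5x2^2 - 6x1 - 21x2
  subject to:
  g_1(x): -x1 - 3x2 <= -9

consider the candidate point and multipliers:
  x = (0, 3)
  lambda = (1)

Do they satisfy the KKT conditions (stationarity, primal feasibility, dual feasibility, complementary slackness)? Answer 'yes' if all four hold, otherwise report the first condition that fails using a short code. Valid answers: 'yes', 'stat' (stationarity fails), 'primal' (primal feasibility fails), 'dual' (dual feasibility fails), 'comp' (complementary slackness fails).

Gradient of f: grad f(x) = Q x + c = (0, 6)
Constraint values g_i(x) = a_i^T x - b_i:
  g_1((0, 3)) = 0
Stationarity residual: grad f(x) + sum_i lambda_i a_i = (-1, 3)
  -> stationarity FAILS
Primal feasibility (all g_i <= 0): OK
Dual feasibility (all lambda_i >= 0): OK
Complementary slackness (lambda_i * g_i(x) = 0 for all i): OK

Verdict: the first failing condition is stationarity -> stat.

stat


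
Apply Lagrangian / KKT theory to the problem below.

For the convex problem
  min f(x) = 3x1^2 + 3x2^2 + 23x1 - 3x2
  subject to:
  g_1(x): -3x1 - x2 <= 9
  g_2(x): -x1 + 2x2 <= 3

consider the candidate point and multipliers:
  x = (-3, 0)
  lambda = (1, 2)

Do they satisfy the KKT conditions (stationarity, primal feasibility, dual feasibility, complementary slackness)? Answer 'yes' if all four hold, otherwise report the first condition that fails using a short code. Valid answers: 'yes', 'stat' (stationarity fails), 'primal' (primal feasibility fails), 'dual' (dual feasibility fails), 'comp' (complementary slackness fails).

Gradient of f: grad f(x) = Q x + c = (5, -3)
Constraint values g_i(x) = a_i^T x - b_i:
  g_1((-3, 0)) = 0
  g_2((-3, 0)) = 0
Stationarity residual: grad f(x) + sum_i lambda_i a_i = (0, 0)
  -> stationarity OK
Primal feasibility (all g_i <= 0): OK
Dual feasibility (all lambda_i >= 0): OK
Complementary slackness (lambda_i * g_i(x) = 0 for all i): OK

Verdict: yes, KKT holds.

yes


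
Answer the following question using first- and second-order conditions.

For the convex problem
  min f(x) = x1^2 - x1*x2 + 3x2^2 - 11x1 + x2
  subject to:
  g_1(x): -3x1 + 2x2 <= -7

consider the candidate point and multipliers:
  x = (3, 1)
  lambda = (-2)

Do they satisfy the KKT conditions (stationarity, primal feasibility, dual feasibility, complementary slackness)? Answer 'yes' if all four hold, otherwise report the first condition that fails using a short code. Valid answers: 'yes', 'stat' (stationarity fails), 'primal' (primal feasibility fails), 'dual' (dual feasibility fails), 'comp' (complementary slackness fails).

Gradient of f: grad f(x) = Q x + c = (-6, 4)
Constraint values g_i(x) = a_i^T x - b_i:
  g_1((3, 1)) = 0
Stationarity residual: grad f(x) + sum_i lambda_i a_i = (0, 0)
  -> stationarity OK
Primal feasibility (all g_i <= 0): OK
Dual feasibility (all lambda_i >= 0): FAILS
Complementary slackness (lambda_i * g_i(x) = 0 for all i): OK

Verdict: the first failing condition is dual_feasibility -> dual.

dual


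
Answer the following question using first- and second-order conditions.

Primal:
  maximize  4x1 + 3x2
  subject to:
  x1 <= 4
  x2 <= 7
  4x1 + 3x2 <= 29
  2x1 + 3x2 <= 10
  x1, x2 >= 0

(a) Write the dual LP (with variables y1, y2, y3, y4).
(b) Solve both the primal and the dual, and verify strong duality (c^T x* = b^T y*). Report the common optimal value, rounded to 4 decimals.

The standard primal-dual pair for 'max c^T x s.t. A x <= b, x >= 0' is:
  Dual:  min b^T y  s.t.  A^T y >= c,  y >= 0.

So the dual LP is:
  minimize  4y1 + 7y2 + 29y3 + 10y4
  subject to:
    y1 + 4y3 + 2y4 >= 4
    y2 + 3y3 + 3y4 >= 3
    y1, y2, y3, y4 >= 0

Solving the primal: x* = (4, 0.6667).
  primal value c^T x* = 18.
Solving the dual: y* = (2, 0, 0, 1).
  dual value b^T y* = 18.
Strong duality: c^T x* = b^T y*. Confirmed.

18


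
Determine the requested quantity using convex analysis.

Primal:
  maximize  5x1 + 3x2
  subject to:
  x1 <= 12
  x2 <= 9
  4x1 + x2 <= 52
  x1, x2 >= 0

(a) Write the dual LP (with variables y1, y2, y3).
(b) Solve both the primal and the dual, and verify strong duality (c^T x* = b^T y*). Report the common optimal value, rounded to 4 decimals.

The standard primal-dual pair for 'max c^T x s.t. A x <= b, x >= 0' is:
  Dual:  min b^T y  s.t.  A^T y >= c,  y >= 0.

So the dual LP is:
  minimize  12y1 + 9y2 + 52y3
  subject to:
    y1 + 4y3 >= 5
    y2 + y3 >= 3
    y1, y2, y3 >= 0

Solving the primal: x* = (10.75, 9).
  primal value c^T x* = 80.75.
Solving the dual: y* = (0, 1.75, 1.25).
  dual value b^T y* = 80.75.
Strong duality: c^T x* = b^T y*. Confirmed.

80.75


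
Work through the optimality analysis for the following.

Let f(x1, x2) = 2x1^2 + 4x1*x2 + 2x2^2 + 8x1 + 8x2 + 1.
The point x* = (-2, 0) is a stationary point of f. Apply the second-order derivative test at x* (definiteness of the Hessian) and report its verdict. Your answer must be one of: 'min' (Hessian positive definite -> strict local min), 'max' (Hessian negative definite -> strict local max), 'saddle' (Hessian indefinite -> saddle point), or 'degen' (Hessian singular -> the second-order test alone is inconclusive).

Compute the Hessian H = grad^2 f:
  H = [[4, 4], [4, 4]]
Verify stationarity: grad f(x*) = H x* + g = (0, 0).
Eigenvalues of H: 0, 8.
H has a zero eigenvalue (singular; positive semidefinite but not definite), so H is neither positive definite, negative definite, nor indefinite. The second-order test alone is inconclusive -> degen.
(Indeed, f is constant along the null direction of H through x*, so x* is not a strict local extremum.)

degen


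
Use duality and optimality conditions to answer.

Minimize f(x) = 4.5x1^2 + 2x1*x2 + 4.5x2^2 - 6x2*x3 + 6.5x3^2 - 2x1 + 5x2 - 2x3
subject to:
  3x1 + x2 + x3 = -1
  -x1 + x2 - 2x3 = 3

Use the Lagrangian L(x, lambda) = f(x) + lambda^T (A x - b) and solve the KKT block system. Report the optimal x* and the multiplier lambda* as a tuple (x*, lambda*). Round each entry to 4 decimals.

Form the Lagrangian:
  L(x, lambda) = (1/2) x^T Q x + c^T x + lambda^T (A x - b)
Stationarity (grad_x L = 0): Q x + c + A^T lambda = 0.
Primal feasibility: A x = b.

This gives the KKT block system:
  [ Q   A^T ] [ x     ]   [-c ]
  [ A    0  ] [ lambda ] = [ b ]

Solving the linear system:
  x*      = (-0.0187, 0.3645, -1.3084)
  lambda* = (-3.6636, -12.4299)
  f(x*)   = 19.0514

x* = (-0.0187, 0.3645, -1.3084), lambda* = (-3.6636, -12.4299)


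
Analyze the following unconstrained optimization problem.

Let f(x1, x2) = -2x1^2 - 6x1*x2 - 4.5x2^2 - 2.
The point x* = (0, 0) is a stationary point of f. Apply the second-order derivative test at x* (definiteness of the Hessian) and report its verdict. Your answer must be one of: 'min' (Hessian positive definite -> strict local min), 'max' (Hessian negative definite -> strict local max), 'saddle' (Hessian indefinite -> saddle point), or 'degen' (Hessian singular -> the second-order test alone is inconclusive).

Compute the Hessian H = grad^2 f:
  H = [[-4, -6], [-6, -9]]
Verify stationarity: grad f(x*) = H x* + g = (0, 0).
Eigenvalues of H: -13, 0.
H has a zero eigenvalue (singular; negative semidefinite but not definite), so H is neither positive definite, negative definite, nor indefinite. The second-order test alone is inconclusive -> degen.
(Indeed, f is constant along the null direction of H through x*, so x* is not a strict local extremum.)

degen


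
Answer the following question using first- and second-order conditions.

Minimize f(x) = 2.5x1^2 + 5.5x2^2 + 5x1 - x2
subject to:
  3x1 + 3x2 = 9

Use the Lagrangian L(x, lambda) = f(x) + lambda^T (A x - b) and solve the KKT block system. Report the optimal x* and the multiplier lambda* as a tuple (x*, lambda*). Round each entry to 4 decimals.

Form the Lagrangian:
  L(x, lambda) = (1/2) x^T Q x + c^T x + lambda^T (A x - b)
Stationarity (grad_x L = 0): Q x + c + A^T lambda = 0.
Primal feasibility: A x = b.

This gives the KKT block system:
  [ Q   A^T ] [ x     ]   [-c ]
  [ A    0  ] [ lambda ] = [ b ]

Solving the linear system:
  x*      = (1.6875, 1.3125)
  lambda* = (-4.4792)
  f(x*)   = 23.7187

x* = (1.6875, 1.3125), lambda* = (-4.4792)


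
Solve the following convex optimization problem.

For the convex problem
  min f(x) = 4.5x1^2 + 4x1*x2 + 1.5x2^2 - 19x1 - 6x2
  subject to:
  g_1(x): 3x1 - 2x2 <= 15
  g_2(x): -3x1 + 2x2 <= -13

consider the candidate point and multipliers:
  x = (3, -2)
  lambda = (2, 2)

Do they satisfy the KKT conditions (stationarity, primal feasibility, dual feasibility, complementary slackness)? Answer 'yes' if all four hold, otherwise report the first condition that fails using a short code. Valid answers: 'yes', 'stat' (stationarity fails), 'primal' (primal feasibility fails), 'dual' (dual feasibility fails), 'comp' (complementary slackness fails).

Gradient of f: grad f(x) = Q x + c = (0, 0)
Constraint values g_i(x) = a_i^T x - b_i:
  g_1((3, -2)) = -2
  g_2((3, -2)) = 0
Stationarity residual: grad f(x) + sum_i lambda_i a_i = (0, 0)
  -> stationarity OK
Primal feasibility (all g_i <= 0): OK
Dual feasibility (all lambda_i >= 0): OK
Complementary slackness (lambda_i * g_i(x) = 0 for all i): FAILS

Verdict: the first failing condition is complementary_slackness -> comp.

comp


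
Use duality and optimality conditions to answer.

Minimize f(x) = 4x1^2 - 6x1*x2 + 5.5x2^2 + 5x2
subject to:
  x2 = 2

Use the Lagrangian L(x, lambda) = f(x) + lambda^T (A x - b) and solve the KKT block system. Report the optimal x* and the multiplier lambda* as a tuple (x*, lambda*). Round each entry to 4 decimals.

Form the Lagrangian:
  L(x, lambda) = (1/2) x^T Q x + c^T x + lambda^T (A x - b)
Stationarity (grad_x L = 0): Q x + c + A^T lambda = 0.
Primal feasibility: A x = b.

This gives the KKT block system:
  [ Q   A^T ] [ x     ]   [-c ]
  [ A    0  ] [ lambda ] = [ b ]

Solving the linear system:
  x*      = (1.5, 2)
  lambda* = (-18)
  f(x*)   = 23

x* = (1.5, 2), lambda* = (-18)


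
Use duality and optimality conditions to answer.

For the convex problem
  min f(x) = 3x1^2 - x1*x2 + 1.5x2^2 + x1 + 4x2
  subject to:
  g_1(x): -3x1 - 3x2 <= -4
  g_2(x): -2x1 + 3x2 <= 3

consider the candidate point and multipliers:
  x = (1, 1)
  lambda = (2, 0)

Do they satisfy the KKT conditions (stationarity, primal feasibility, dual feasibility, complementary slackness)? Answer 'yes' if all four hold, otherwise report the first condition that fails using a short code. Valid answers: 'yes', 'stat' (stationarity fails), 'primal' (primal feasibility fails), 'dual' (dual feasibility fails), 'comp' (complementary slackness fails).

Gradient of f: grad f(x) = Q x + c = (6, 6)
Constraint values g_i(x) = a_i^T x - b_i:
  g_1((1, 1)) = -2
  g_2((1, 1)) = -2
Stationarity residual: grad f(x) + sum_i lambda_i a_i = (0, 0)
  -> stationarity OK
Primal feasibility (all g_i <= 0): OK
Dual feasibility (all lambda_i >= 0): OK
Complementary slackness (lambda_i * g_i(x) = 0 for all i): FAILS

Verdict: the first failing condition is complementary_slackness -> comp.

comp


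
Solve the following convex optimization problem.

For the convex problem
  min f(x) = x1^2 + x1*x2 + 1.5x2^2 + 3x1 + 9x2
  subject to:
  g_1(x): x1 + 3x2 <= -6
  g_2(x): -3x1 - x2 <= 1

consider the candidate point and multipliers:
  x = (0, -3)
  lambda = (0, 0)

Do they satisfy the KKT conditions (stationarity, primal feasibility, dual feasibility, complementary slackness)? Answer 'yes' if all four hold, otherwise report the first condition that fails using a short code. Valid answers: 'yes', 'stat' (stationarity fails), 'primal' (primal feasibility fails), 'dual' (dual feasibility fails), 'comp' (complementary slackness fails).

Gradient of f: grad f(x) = Q x + c = (0, 0)
Constraint values g_i(x) = a_i^T x - b_i:
  g_1((0, -3)) = -3
  g_2((0, -3)) = 2
Stationarity residual: grad f(x) + sum_i lambda_i a_i = (0, 0)
  -> stationarity OK
Primal feasibility (all g_i <= 0): FAILS
Dual feasibility (all lambda_i >= 0): OK
Complementary slackness (lambda_i * g_i(x) = 0 for all i): OK

Verdict: the first failing condition is primal_feasibility -> primal.

primal


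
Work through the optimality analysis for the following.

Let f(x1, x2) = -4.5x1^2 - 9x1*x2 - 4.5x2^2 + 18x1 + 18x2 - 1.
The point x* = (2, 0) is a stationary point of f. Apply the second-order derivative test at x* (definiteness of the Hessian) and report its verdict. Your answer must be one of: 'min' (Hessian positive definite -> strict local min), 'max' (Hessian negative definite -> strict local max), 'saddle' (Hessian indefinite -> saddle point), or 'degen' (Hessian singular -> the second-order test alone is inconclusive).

Compute the Hessian H = grad^2 f:
  H = [[-9, -9], [-9, -9]]
Verify stationarity: grad f(x*) = H x* + g = (0, 0).
Eigenvalues of H: -18, 0.
H has a zero eigenvalue (singular; negative semidefinite but not definite), so H is neither positive definite, negative definite, nor indefinite. The second-order test alone is inconclusive -> degen.
(Indeed, f is constant along the null direction of H through x*, so x* is not a strict local extremum.)

degen


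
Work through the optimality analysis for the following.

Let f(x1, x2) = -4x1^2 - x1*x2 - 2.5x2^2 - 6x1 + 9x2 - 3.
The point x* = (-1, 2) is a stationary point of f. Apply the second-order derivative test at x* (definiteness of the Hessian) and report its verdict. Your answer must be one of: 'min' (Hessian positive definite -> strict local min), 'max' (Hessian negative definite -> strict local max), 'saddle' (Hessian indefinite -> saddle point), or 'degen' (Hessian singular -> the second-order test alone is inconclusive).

Compute the Hessian H = grad^2 f:
  H = [[-8, -1], [-1, -5]]
Verify stationarity: grad f(x*) = H x* + g = (0, 0).
Eigenvalues of H: -8.3028, -4.6972.
Both eigenvalues < 0, so H is negative definite -> x* is a strict local max.

max


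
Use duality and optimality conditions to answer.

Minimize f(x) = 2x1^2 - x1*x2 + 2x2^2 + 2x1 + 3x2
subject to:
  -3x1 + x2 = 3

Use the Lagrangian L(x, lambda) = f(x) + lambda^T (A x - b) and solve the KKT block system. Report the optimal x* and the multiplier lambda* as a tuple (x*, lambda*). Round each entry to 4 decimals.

Form the Lagrangian:
  L(x, lambda) = (1/2) x^T Q x + c^T x + lambda^T (A x - b)
Stationarity (grad_x L = 0): Q x + c + A^T lambda = 0.
Primal feasibility: A x = b.

This gives the KKT block system:
  [ Q   A^T ] [ x     ]   [-c ]
  [ A    0  ] [ lambda ] = [ b ]

Solving the linear system:
  x*      = (-1.2941, -0.8824)
  lambda* = (-0.7647)
  f(x*)   = -1.4706

x* = (-1.2941, -0.8824), lambda* = (-0.7647)


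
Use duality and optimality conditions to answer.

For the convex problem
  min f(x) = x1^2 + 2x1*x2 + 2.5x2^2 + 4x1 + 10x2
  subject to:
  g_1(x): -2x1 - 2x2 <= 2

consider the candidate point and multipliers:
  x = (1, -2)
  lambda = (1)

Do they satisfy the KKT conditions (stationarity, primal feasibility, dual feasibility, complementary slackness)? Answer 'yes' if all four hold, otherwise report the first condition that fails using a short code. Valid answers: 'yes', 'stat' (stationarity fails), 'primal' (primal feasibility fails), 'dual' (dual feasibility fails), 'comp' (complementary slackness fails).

Gradient of f: grad f(x) = Q x + c = (2, 2)
Constraint values g_i(x) = a_i^T x - b_i:
  g_1((1, -2)) = 0
Stationarity residual: grad f(x) + sum_i lambda_i a_i = (0, 0)
  -> stationarity OK
Primal feasibility (all g_i <= 0): OK
Dual feasibility (all lambda_i >= 0): OK
Complementary slackness (lambda_i * g_i(x) = 0 for all i): OK

Verdict: yes, KKT holds.

yes


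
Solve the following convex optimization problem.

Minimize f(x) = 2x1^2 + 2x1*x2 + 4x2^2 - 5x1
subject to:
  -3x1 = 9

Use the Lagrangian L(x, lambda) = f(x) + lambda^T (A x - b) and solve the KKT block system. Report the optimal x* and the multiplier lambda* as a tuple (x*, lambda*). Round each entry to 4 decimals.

Form the Lagrangian:
  L(x, lambda) = (1/2) x^T Q x + c^T x + lambda^T (A x - b)
Stationarity (grad_x L = 0): Q x + c + A^T lambda = 0.
Primal feasibility: A x = b.

This gives the KKT block system:
  [ Q   A^T ] [ x     ]   [-c ]
  [ A    0  ] [ lambda ] = [ b ]

Solving the linear system:
  x*      = (-3, 0.75)
  lambda* = (-5.1667)
  f(x*)   = 30.75

x* = (-3, 0.75), lambda* = (-5.1667)


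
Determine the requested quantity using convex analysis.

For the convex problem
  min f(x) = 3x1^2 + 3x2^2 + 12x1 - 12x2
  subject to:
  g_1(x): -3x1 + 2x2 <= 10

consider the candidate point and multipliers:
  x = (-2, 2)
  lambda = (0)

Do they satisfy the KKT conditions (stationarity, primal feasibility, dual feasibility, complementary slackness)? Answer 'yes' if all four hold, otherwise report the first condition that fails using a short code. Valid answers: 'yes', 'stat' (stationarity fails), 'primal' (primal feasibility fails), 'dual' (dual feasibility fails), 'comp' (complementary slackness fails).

Gradient of f: grad f(x) = Q x + c = (0, 0)
Constraint values g_i(x) = a_i^T x - b_i:
  g_1((-2, 2)) = 0
Stationarity residual: grad f(x) + sum_i lambda_i a_i = (0, 0)
  -> stationarity OK
Primal feasibility (all g_i <= 0): OK
Dual feasibility (all lambda_i >= 0): OK
Complementary slackness (lambda_i * g_i(x) = 0 for all i): OK

Verdict: yes, KKT holds.

yes


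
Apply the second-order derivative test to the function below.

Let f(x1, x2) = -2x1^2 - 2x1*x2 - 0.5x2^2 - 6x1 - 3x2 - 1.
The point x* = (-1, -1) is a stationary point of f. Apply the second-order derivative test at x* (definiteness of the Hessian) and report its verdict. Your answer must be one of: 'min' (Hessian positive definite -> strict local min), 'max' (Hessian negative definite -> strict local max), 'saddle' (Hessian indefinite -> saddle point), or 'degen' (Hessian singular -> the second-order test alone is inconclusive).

Compute the Hessian H = grad^2 f:
  H = [[-4, -2], [-2, -1]]
Verify stationarity: grad f(x*) = H x* + g = (0, 0).
Eigenvalues of H: -5, 0.
H has a zero eigenvalue (singular; negative semidefinite but not definite), so H is neither positive definite, negative definite, nor indefinite. The second-order test alone is inconclusive -> degen.
(Indeed, f is constant along the null direction of H through x*, so x* is not a strict local extremum.)

degen


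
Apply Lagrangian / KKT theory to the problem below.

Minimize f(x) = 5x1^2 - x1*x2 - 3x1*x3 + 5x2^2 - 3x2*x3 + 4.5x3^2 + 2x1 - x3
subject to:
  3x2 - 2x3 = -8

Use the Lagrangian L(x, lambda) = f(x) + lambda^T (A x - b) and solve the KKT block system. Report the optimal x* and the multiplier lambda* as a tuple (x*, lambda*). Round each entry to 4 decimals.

Form the Lagrangian:
  L(x, lambda) = (1/2) x^T Q x + c^T x + lambda^T (A x - b)
Stationarity (grad_x L = 0): Q x + c + A^T lambda = 0.
Primal feasibility: A x = b.

This gives the KKT block system:
  [ Q   A^T ] [ x     ]   [-c ]
  [ A    0  ] [ lambda ] = [ b ]

Solving the linear system:
  x*      = (-0.0562, -1.9204, 1.1193)
  lambda* = (7.5021)
  f(x*)   = 29.3923

x* = (-0.0562, -1.9204, 1.1193), lambda* = (7.5021)


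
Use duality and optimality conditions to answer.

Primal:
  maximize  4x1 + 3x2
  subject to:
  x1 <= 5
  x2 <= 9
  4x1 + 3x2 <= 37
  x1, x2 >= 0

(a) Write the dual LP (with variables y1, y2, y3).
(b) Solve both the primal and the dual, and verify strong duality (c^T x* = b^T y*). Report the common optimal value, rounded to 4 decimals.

The standard primal-dual pair for 'max c^T x s.t. A x <= b, x >= 0' is:
  Dual:  min b^T y  s.t.  A^T y >= c,  y >= 0.

So the dual LP is:
  minimize  5y1 + 9y2 + 37y3
  subject to:
    y1 + 4y3 >= 4
    y2 + 3y3 >= 3
    y1, y2, y3 >= 0

Solving the primal: x* = (2.5, 9).
  primal value c^T x* = 37.
Solving the dual: y* = (0, 0, 1).
  dual value b^T y* = 37.
Strong duality: c^T x* = b^T y*. Confirmed.

37


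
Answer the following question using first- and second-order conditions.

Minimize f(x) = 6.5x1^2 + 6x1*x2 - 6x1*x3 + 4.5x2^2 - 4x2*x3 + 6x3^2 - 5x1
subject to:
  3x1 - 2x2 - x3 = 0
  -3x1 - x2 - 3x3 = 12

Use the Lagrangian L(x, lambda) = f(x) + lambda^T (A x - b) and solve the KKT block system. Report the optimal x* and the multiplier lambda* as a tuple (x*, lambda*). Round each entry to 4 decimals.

Form the Lagrangian:
  L(x, lambda) = (1/2) x^T Q x + c^T x + lambda^T (A x - b)
Stationarity (grad_x L = 0): Q x + c + A^T lambda = 0.
Primal feasibility: A x = b.

This gives the KKT block system:
  [ Q   A^T ] [ x     ]   [-c ]
  [ A    0  ] [ lambda ] = [ b ]

Solving the linear system:
  x*      = (-1.3625, -0.87, -2.3475)
  lambda* = (-0.6665, -5.2826)
  f(x*)   = 35.1019

x* = (-1.3625, -0.87, -2.3475), lambda* = (-0.6665, -5.2826)


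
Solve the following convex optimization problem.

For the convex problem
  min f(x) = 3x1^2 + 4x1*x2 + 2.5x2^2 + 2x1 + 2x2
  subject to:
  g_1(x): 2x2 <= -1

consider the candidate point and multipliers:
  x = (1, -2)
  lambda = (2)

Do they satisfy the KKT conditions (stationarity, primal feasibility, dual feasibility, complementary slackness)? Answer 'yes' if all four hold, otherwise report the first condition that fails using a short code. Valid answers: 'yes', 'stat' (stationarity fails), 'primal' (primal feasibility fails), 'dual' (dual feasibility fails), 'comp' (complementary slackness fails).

Gradient of f: grad f(x) = Q x + c = (0, -4)
Constraint values g_i(x) = a_i^T x - b_i:
  g_1((1, -2)) = -3
Stationarity residual: grad f(x) + sum_i lambda_i a_i = (0, 0)
  -> stationarity OK
Primal feasibility (all g_i <= 0): OK
Dual feasibility (all lambda_i >= 0): OK
Complementary slackness (lambda_i * g_i(x) = 0 for all i): FAILS

Verdict: the first failing condition is complementary_slackness -> comp.

comp


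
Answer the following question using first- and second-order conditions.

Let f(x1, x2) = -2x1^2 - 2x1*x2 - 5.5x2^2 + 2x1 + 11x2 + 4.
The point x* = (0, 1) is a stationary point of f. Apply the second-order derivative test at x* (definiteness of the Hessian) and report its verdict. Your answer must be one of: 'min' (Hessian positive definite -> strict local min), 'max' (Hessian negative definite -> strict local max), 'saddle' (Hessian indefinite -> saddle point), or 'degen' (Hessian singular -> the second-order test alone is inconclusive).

Compute the Hessian H = grad^2 f:
  H = [[-4, -2], [-2, -11]]
Verify stationarity: grad f(x*) = H x* + g = (0, 0).
Eigenvalues of H: -11.5311, -3.4689.
Both eigenvalues < 0, so H is negative definite -> x* is a strict local max.

max


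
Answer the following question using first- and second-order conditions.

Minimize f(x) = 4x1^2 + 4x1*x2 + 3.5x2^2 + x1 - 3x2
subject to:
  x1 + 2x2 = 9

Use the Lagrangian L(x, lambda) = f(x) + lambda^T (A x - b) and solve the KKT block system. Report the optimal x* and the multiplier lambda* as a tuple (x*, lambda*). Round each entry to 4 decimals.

Form the Lagrangian:
  L(x, lambda) = (1/2) x^T Q x + c^T x + lambda^T (A x - b)
Stationarity (grad_x L = 0): Q x + c + A^T lambda = 0.
Primal feasibility: A x = b.

This gives the KKT block system:
  [ Q   A^T ] [ x     ]   [-c ]
  [ A    0  ] [ lambda ] = [ b ]

Solving the linear system:
  x*      = (-0.8261, 4.913)
  lambda* = (-14.0435)
  f(x*)   = 55.413

x* = (-0.8261, 4.913), lambda* = (-14.0435)


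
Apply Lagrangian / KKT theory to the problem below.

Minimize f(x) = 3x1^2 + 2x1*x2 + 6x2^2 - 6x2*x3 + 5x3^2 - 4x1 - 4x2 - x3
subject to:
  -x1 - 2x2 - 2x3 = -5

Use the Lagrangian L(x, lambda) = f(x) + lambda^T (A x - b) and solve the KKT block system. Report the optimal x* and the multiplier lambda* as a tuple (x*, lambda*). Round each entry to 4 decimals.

Form the Lagrangian:
  L(x, lambda) = (1/2) x^T Q x + c^T x + lambda^T (A x - b)
Stationarity (grad_x L = 0): Q x + c + A^T lambda = 0.
Primal feasibility: A x = b.

This gives the KKT block system:
  [ Q   A^T ] [ x     ]   [-c ]
  [ A    0  ] [ lambda ] = [ b ]

Solving the linear system:
  x*      = (0.6032, 1.0873, 1.1111)
  lambda* = (1.7937)
  f(x*)   = 0.5476

x* = (0.6032, 1.0873, 1.1111), lambda* = (1.7937)


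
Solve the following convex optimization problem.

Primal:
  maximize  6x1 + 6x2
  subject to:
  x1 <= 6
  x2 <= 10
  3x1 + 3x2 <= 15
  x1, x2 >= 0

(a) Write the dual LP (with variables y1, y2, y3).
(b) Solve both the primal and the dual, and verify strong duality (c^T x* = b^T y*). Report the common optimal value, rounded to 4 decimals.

The standard primal-dual pair for 'max c^T x s.t. A x <= b, x >= 0' is:
  Dual:  min b^T y  s.t.  A^T y >= c,  y >= 0.

So the dual LP is:
  minimize  6y1 + 10y2 + 15y3
  subject to:
    y1 + 3y3 >= 6
    y2 + 3y3 >= 6
    y1, y2, y3 >= 0

Solving the primal: x* = (5, 0).
  primal value c^T x* = 30.
Solving the dual: y* = (0, 0, 2).
  dual value b^T y* = 30.
Strong duality: c^T x* = b^T y*. Confirmed.

30


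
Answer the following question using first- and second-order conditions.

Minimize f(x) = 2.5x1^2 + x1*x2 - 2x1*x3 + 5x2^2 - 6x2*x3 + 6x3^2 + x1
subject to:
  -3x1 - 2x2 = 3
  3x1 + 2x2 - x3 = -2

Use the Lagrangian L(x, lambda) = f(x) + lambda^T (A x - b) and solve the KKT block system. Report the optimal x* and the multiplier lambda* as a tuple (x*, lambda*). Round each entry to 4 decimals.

Form the Lagrangian:
  L(x, lambda) = (1/2) x^T Q x + c^T x + lambda^T (A x - b)
Stationarity (grad_x L = 0): Q x + c + A^T lambda = 0.
Primal feasibility: A x = b.

This gives the KKT block system:
  [ Q   A^T ] [ x     ]   [-c ]
  [ A    0  ] [ lambda ] = [ b ]

Solving the linear system:
  x*      = (-0.6122, -0.5816, -1)
  lambda* = (-7.5, -7.2857)
  f(x*)   = 3.6582

x* = (-0.6122, -0.5816, -1), lambda* = (-7.5, -7.2857)


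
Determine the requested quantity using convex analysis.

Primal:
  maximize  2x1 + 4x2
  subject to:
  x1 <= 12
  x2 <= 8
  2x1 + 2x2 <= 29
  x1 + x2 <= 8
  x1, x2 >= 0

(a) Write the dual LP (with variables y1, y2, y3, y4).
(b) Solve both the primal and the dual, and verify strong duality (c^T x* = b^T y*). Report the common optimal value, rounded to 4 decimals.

The standard primal-dual pair for 'max c^T x s.t. A x <= b, x >= 0' is:
  Dual:  min b^T y  s.t.  A^T y >= c,  y >= 0.

So the dual LP is:
  minimize  12y1 + 8y2 + 29y3 + 8y4
  subject to:
    y1 + 2y3 + y4 >= 2
    y2 + 2y3 + y4 >= 4
    y1, y2, y3, y4 >= 0

Solving the primal: x* = (0, 8).
  primal value c^T x* = 32.
Solving the dual: y* = (0, 2, 0, 2).
  dual value b^T y* = 32.
Strong duality: c^T x* = b^T y*. Confirmed.

32


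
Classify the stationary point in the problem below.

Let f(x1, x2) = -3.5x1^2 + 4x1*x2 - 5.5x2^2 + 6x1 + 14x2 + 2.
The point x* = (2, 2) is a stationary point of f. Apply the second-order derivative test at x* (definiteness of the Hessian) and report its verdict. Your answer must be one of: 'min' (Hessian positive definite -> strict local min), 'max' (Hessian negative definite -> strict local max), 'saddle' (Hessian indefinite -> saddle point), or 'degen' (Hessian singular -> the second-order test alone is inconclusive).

Compute the Hessian H = grad^2 f:
  H = [[-7, 4], [4, -11]]
Verify stationarity: grad f(x*) = H x* + g = (0, 0).
Eigenvalues of H: -13.4721, -4.5279.
Both eigenvalues < 0, so H is negative definite -> x* is a strict local max.

max


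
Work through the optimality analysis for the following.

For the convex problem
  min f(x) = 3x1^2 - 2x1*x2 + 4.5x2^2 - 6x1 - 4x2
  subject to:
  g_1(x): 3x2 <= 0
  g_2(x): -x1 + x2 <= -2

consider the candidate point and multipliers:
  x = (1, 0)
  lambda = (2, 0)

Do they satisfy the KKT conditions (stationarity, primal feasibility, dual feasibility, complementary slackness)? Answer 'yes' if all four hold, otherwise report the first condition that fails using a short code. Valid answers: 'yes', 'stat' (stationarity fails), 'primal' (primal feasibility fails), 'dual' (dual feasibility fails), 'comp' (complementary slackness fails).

Gradient of f: grad f(x) = Q x + c = (0, -6)
Constraint values g_i(x) = a_i^T x - b_i:
  g_1((1, 0)) = 0
  g_2((1, 0)) = 1
Stationarity residual: grad f(x) + sum_i lambda_i a_i = (0, 0)
  -> stationarity OK
Primal feasibility (all g_i <= 0): FAILS
Dual feasibility (all lambda_i >= 0): OK
Complementary slackness (lambda_i * g_i(x) = 0 for all i): OK

Verdict: the first failing condition is primal_feasibility -> primal.

primal


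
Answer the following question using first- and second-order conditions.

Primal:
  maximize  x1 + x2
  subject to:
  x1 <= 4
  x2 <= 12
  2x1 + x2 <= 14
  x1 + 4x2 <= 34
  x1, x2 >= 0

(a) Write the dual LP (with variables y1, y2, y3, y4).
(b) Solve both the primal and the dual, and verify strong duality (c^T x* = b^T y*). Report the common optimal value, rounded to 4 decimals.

The standard primal-dual pair for 'max c^T x s.t. A x <= b, x >= 0' is:
  Dual:  min b^T y  s.t.  A^T y >= c,  y >= 0.

So the dual LP is:
  minimize  4y1 + 12y2 + 14y3 + 34y4
  subject to:
    y1 + 2y3 + y4 >= 1
    y2 + y3 + 4y4 >= 1
    y1, y2, y3, y4 >= 0

Solving the primal: x* = (3.1429, 7.7143).
  primal value c^T x* = 10.8571.
Solving the dual: y* = (0, 0, 0.4286, 0.1429).
  dual value b^T y* = 10.8571.
Strong duality: c^T x* = b^T y*. Confirmed.

10.8571


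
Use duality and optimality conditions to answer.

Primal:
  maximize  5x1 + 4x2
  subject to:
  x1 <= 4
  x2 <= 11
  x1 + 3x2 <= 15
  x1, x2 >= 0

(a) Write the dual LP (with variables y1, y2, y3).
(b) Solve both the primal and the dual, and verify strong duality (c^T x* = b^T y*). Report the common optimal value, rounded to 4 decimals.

The standard primal-dual pair for 'max c^T x s.t. A x <= b, x >= 0' is:
  Dual:  min b^T y  s.t.  A^T y >= c,  y >= 0.

So the dual LP is:
  minimize  4y1 + 11y2 + 15y3
  subject to:
    y1 + y3 >= 5
    y2 + 3y3 >= 4
    y1, y2, y3 >= 0

Solving the primal: x* = (4, 3.6667).
  primal value c^T x* = 34.6667.
Solving the dual: y* = (3.6667, 0, 1.3333).
  dual value b^T y* = 34.6667.
Strong duality: c^T x* = b^T y*. Confirmed.

34.6667


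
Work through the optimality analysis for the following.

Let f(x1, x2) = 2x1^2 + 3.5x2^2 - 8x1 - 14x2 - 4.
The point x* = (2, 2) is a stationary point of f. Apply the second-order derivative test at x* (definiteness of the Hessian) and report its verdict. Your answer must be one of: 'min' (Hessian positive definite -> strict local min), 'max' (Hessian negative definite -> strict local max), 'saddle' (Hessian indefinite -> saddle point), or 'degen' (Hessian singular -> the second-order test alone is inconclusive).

Compute the Hessian H = grad^2 f:
  H = [[4, 0], [0, 7]]
Verify stationarity: grad f(x*) = H x* + g = (0, 0).
Eigenvalues of H: 4, 7.
Both eigenvalues > 0, so H is positive definite -> x* is a strict local min.

min


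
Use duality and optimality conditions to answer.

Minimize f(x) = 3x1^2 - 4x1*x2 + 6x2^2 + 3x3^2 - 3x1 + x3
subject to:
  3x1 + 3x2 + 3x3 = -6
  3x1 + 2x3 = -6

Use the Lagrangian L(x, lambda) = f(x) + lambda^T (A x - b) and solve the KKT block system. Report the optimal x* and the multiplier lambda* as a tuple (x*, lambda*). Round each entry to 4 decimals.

Form the Lagrangian:
  L(x, lambda) = (1/2) x^T Q x + c^T x + lambda^T (A x - b)
Stationarity (grad_x L = 0): Q x + c + A^T lambda = 0.
Primal feasibility: A x = b.

This gives the KKT block system:
  [ Q   A^T ] [ x     ]   [-c ]
  [ A    0  ] [ lambda ] = [ b ]

Solving the linear system:
  x*      = (-1.3243, 0.3378, -1.0135)
  lambda* = (-3.1171, 7.2162)
  f(x*)   = 13.777

x* = (-1.3243, 0.3378, -1.0135), lambda* = (-3.1171, 7.2162)


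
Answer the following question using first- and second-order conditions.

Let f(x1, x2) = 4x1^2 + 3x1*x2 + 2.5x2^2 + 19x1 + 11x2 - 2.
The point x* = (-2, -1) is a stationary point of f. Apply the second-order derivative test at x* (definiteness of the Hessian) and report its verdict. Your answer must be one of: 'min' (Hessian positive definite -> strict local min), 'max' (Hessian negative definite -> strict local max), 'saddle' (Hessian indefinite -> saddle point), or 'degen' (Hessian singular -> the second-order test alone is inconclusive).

Compute the Hessian H = grad^2 f:
  H = [[8, 3], [3, 5]]
Verify stationarity: grad f(x*) = H x* + g = (0, 0).
Eigenvalues of H: 3.1459, 9.8541.
Both eigenvalues > 0, so H is positive definite -> x* is a strict local min.

min


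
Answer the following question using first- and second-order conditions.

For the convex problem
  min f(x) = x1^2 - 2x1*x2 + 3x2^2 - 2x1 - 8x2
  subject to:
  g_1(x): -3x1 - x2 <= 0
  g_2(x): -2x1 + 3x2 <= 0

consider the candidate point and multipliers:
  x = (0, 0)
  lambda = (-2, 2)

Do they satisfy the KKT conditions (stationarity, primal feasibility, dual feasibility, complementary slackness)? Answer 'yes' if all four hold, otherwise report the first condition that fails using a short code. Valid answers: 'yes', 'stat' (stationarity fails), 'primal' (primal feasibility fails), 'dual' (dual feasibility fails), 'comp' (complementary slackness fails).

Gradient of f: grad f(x) = Q x + c = (-2, -8)
Constraint values g_i(x) = a_i^T x - b_i:
  g_1((0, 0)) = 0
  g_2((0, 0)) = 0
Stationarity residual: grad f(x) + sum_i lambda_i a_i = (0, 0)
  -> stationarity OK
Primal feasibility (all g_i <= 0): OK
Dual feasibility (all lambda_i >= 0): FAILS
Complementary slackness (lambda_i * g_i(x) = 0 for all i): OK

Verdict: the first failing condition is dual_feasibility -> dual.

dual


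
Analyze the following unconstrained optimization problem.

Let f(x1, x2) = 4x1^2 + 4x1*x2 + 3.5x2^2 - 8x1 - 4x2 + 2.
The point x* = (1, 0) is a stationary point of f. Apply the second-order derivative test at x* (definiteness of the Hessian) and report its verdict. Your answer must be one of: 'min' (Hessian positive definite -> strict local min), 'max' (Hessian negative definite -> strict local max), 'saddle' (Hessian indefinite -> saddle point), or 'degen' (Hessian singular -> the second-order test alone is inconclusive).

Compute the Hessian H = grad^2 f:
  H = [[8, 4], [4, 7]]
Verify stationarity: grad f(x*) = H x* + g = (0, 0).
Eigenvalues of H: 3.4689, 11.5311.
Both eigenvalues > 0, so H is positive definite -> x* is a strict local min.

min


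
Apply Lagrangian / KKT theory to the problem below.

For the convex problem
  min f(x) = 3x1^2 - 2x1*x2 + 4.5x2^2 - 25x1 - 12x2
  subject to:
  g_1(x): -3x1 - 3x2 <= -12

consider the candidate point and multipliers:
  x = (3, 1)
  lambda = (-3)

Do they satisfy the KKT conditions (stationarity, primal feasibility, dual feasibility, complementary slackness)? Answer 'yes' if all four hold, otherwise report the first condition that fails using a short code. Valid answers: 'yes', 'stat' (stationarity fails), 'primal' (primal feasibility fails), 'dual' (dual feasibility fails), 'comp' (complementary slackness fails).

Gradient of f: grad f(x) = Q x + c = (-9, -9)
Constraint values g_i(x) = a_i^T x - b_i:
  g_1((3, 1)) = 0
Stationarity residual: grad f(x) + sum_i lambda_i a_i = (0, 0)
  -> stationarity OK
Primal feasibility (all g_i <= 0): OK
Dual feasibility (all lambda_i >= 0): FAILS
Complementary slackness (lambda_i * g_i(x) = 0 for all i): OK

Verdict: the first failing condition is dual_feasibility -> dual.

dual


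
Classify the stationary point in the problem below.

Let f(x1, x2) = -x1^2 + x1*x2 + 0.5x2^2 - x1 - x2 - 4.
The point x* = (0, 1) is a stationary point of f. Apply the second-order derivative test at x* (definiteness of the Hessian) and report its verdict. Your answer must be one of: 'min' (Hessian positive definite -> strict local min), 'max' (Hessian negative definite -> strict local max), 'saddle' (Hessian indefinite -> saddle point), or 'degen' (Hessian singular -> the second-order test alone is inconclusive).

Compute the Hessian H = grad^2 f:
  H = [[-2, 1], [1, 1]]
Verify stationarity: grad f(x*) = H x* + g = (0, 0).
Eigenvalues of H: -2.3028, 1.3028.
Eigenvalues have mixed signs, so H is indefinite -> x* is a saddle point.

saddle
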